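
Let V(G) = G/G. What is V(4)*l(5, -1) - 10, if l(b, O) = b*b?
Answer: 15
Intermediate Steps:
V(G) = 1
l(b, O) = b²
V(4)*l(5, -1) - 10 = 1*5² - 10 = 1*25 - 10 = 25 - 10 = 15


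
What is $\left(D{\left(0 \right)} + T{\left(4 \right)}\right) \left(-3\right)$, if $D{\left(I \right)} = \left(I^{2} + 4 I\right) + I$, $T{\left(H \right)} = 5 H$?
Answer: $-60$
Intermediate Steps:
$D{\left(I \right)} = I^{2} + 5 I$
$\left(D{\left(0 \right)} + T{\left(4 \right)}\right) \left(-3\right) = \left(0 \left(5 + 0\right) + 5 \cdot 4\right) \left(-3\right) = \left(0 \cdot 5 + 20\right) \left(-3\right) = \left(0 + 20\right) \left(-3\right) = 20 \left(-3\right) = -60$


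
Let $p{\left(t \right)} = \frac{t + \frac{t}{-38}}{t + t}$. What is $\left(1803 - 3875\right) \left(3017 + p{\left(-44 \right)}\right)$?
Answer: $- \frac{118792422}{19} \approx -6.2522 \cdot 10^{6}$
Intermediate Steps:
$p{\left(t \right)} = \frac{37}{76}$ ($p{\left(t \right)} = \frac{t + t \left(- \frac{1}{38}\right)}{2 t} = \left(t - \frac{t}{38}\right) \frac{1}{2 t} = \frac{37 t}{38} \frac{1}{2 t} = \frac{37}{76}$)
$\left(1803 - 3875\right) \left(3017 + p{\left(-44 \right)}\right) = \left(1803 - 3875\right) \left(3017 + \frac{37}{76}\right) = \left(-2072\right) \frac{229329}{76} = - \frac{118792422}{19}$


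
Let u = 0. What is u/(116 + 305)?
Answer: 0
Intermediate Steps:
u/(116 + 305) = 0/(116 + 305) = 0/421 = 0*(1/421) = 0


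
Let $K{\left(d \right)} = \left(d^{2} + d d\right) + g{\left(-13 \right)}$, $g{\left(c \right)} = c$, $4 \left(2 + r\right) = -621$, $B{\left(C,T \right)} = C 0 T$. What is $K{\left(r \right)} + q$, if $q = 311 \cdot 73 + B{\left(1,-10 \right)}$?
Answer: $\frac{577161}{8} \approx 72145.0$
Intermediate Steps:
$B{\left(C,T \right)} = 0$ ($B{\left(C,T \right)} = 0 T = 0$)
$r = - \frac{629}{4}$ ($r = -2 + \frac{1}{4} \left(-621\right) = -2 - \frac{621}{4} = - \frac{629}{4} \approx -157.25$)
$q = 22703$ ($q = 311 \cdot 73 + 0 = 22703 + 0 = 22703$)
$K{\left(d \right)} = -13 + 2 d^{2}$ ($K{\left(d \right)} = \left(d^{2} + d d\right) - 13 = \left(d^{2} + d^{2}\right) - 13 = 2 d^{2} - 13 = -13 + 2 d^{2}$)
$K{\left(r \right)} + q = \left(-13 + 2 \left(- \frac{629}{4}\right)^{2}\right) + 22703 = \left(-13 + 2 \cdot \frac{395641}{16}\right) + 22703 = \left(-13 + \frac{395641}{8}\right) + 22703 = \frac{395537}{8} + 22703 = \frac{577161}{8}$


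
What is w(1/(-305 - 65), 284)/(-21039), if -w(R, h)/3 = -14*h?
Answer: -3976/7013 ≈ -0.56695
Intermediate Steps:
w(R, h) = 42*h (w(R, h) = -(-42)*h = 42*h)
w(1/(-305 - 65), 284)/(-21039) = (42*284)/(-21039) = 11928*(-1/21039) = -3976/7013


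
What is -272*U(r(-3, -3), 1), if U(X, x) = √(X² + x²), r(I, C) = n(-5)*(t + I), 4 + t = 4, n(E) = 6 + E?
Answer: -272*√10 ≈ -860.14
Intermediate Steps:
t = 0 (t = -4 + 4 = 0)
r(I, C) = I (r(I, C) = (6 - 5)*(0 + I) = 1*I = I)
-272*U(r(-3, -3), 1) = -272*√((-3)² + 1²) = -272*√(9 + 1) = -272*√10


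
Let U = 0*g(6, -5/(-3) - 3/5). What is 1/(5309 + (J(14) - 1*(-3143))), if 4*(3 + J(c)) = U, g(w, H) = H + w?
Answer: 1/8449 ≈ 0.00011836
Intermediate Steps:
U = 0 (U = 0*((-5/(-3) - 3/5) + 6) = 0*((-5*(-1/3) - 3*1/5) + 6) = 0*((5/3 - 3/5) + 6) = 0*(16/15 + 6) = 0*(106/15) = 0)
J(c) = -3 (J(c) = -3 + (1/4)*0 = -3 + 0 = -3)
1/(5309 + (J(14) - 1*(-3143))) = 1/(5309 + (-3 - 1*(-3143))) = 1/(5309 + (-3 + 3143)) = 1/(5309 + 3140) = 1/8449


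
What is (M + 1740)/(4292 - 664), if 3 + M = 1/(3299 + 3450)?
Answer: 5861507/12242686 ≈ 0.47878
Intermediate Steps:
M = -20246/6749 (M = -3 + 1/(3299 + 3450) = -3 + 1/6749 = -20246/6749 ≈ -2.9999)
(M + 1740)/(4292 - 664) = (-20246/6749 + 1740)/(4292 - 664) = (11723014/6749)/3628 = (11723014/6749)*(1/3628) = 5861507/12242686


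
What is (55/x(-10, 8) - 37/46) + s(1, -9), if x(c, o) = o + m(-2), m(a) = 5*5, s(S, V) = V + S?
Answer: -985/138 ≈ -7.1377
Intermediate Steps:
s(S, V) = S + V
m(a) = 25
x(c, o) = 25 + o (x(c, o) = o + 25 = 25 + o)
(55/x(-10, 8) - 37/46) + s(1, -9) = (55/(25 + 8) - 37/46) + (1 - 9) = (55/33 - 37*1/46) - 8 = (55*(1/33) - 37/46) - 8 = (5/3 - 37/46) - 8 = 119/138 - 8 = -985/138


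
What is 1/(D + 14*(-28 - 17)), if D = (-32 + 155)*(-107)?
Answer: -1/13791 ≈ -7.2511e-5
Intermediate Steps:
D = -13161 (D = 123*(-107) = -13161)
1/(D + 14*(-28 - 17)) = 1/(-13161 + 14*(-28 - 17)) = 1/(-13161 + 14*(-45)) = 1/(-13161 - 630) = 1/(-13791) = -1/13791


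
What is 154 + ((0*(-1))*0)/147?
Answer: 154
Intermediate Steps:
154 + ((0*(-1))*0)/147 = 154 + (0*0)*(1/147) = 154 + 0*(1/147) = 154 + 0 = 154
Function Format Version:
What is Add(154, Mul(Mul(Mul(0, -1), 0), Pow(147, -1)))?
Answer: 154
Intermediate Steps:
Add(154, Mul(Mul(Mul(0, -1), 0), Pow(147, -1))) = Add(154, Mul(Mul(0, 0), Rational(1, 147))) = Add(154, Mul(0, Rational(1, 147))) = Add(154, 0) = 154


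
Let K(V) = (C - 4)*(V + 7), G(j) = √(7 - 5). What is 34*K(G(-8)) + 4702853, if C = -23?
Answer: 4696427 - 918*√2 ≈ 4.6951e+6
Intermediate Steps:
G(j) = √2
K(V) = -189 - 27*V (K(V) = (-23 - 4)*(V + 7) = -27*(7 + V) = -189 - 27*V)
34*K(G(-8)) + 4702853 = 34*(-189 - 27*√2) + 4702853 = (-6426 - 918*√2) + 4702853 = 4696427 - 918*√2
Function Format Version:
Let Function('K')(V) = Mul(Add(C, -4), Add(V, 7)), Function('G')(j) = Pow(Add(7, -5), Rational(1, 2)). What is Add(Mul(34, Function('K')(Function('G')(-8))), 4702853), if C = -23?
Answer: Add(4696427, Mul(-918, Pow(2, Rational(1, 2)))) ≈ 4.6951e+6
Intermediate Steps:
Function('G')(j) = Pow(2, Rational(1, 2))
Function('K')(V) = Add(-189, Mul(-27, V)) (Function('K')(V) = Mul(Add(-23, -4), Add(V, 7)) = Mul(-27, Add(7, V)) = Add(-189, Mul(-27, V)))
Add(Mul(34, Function('K')(Function('G')(-8))), 4702853) = Add(Mul(34, Add(-189, Mul(-27, Pow(2, Rational(1, 2))))), 4702853) = Add(Add(-6426, Mul(-918, Pow(2, Rational(1, 2)))), 4702853) = Add(4696427, Mul(-918, Pow(2, Rational(1, 2))))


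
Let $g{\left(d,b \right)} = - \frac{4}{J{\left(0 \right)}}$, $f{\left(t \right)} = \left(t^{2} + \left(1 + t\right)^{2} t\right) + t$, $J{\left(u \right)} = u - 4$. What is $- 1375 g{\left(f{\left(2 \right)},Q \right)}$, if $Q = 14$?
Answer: $-1375$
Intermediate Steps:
$J{\left(u \right)} = -4 + u$ ($J{\left(u \right)} = u - 4 = -4 + u$)
$f{\left(t \right)} = t + t^{2} + t \left(1 + t\right)^{2}$ ($f{\left(t \right)} = \left(t^{2} + t \left(1 + t\right)^{2}\right) + t = t + t^{2} + t \left(1 + t\right)^{2}$)
$g{\left(d,b \right)} = 1$ ($g{\left(d,b \right)} = - \frac{4}{-4 + 0} = - \frac{4}{-4} = \left(-4\right) \left(- \frac{1}{4}\right) = 1$)
$- 1375 g{\left(f{\left(2 \right)},Q \right)} = \left(-1375\right) 1 = -1375$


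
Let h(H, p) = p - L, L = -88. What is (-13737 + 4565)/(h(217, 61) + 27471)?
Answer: -2293/6905 ≈ -0.33208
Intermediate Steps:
h(H, p) = 88 + p (h(H, p) = p - 1*(-88) = p + 88 = 88 + p)
(-13737 + 4565)/(h(217, 61) + 27471) = (-13737 + 4565)/((88 + 61) + 27471) = -9172/(149 + 27471) = -9172/27620 = -9172*1/27620 = -2293/6905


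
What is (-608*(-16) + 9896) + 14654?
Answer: 34278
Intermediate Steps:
(-608*(-16) + 9896) + 14654 = (9728 + 9896) + 14654 = 19624 + 14654 = 34278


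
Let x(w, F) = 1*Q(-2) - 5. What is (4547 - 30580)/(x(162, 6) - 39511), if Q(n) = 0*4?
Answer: 26033/39516 ≈ 0.65880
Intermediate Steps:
Q(n) = 0
x(w, F) = -5 (x(w, F) = 1*0 - 5 = 0 - 5 = -5)
(4547 - 30580)/(x(162, 6) - 39511) = (4547 - 30580)/(-5 - 39511) = -26033/(-39516) = -26033*(-1/39516) = 26033/39516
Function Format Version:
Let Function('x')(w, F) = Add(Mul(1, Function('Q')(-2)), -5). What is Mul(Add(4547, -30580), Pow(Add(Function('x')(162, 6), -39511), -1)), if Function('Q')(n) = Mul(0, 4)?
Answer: Rational(26033, 39516) ≈ 0.65880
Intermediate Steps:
Function('Q')(n) = 0
Function('x')(w, F) = -5 (Function('x')(w, F) = Add(Mul(1, 0), -5) = Add(0, -5) = -5)
Mul(Add(4547, -30580), Pow(Add(Function('x')(162, 6), -39511), -1)) = Mul(Add(4547, -30580), Pow(Add(-5, -39511), -1)) = Mul(-26033, Pow(-39516, -1)) = Mul(-26033, Rational(-1, 39516)) = Rational(26033, 39516)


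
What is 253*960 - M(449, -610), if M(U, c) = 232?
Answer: 242648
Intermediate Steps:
253*960 - M(449, -610) = 253*960 - 1*232 = 242880 - 232 = 242648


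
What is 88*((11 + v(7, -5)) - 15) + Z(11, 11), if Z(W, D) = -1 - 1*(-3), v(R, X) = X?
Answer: -790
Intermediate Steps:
Z(W, D) = 2 (Z(W, D) = -1 + 3 = 2)
88*((11 + v(7, -5)) - 15) + Z(11, 11) = 88*((11 - 5) - 15) + 2 = 88*(6 - 15) + 2 = 88*(-9) + 2 = -792 + 2 = -790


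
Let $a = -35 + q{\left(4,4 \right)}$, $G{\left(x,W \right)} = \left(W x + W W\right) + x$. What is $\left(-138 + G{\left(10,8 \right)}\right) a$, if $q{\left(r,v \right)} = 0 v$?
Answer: $-560$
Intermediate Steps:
$G{\left(x,W \right)} = x + W^{2} + W x$ ($G{\left(x,W \right)} = \left(W x + W^{2}\right) + x = \left(W^{2} + W x\right) + x = x + W^{2} + W x$)
$q{\left(r,v \right)} = 0$
$a = -35$ ($a = -35 + 0 = -35$)
$\left(-138 + G{\left(10,8 \right)}\right) a = \left(-138 + \left(10 + 8^{2} + 8 \cdot 10\right)\right) \left(-35\right) = \left(-138 + \left(10 + 64 + 80\right)\right) \left(-35\right) = \left(-138 + 154\right) \left(-35\right) = 16 \left(-35\right) = -560$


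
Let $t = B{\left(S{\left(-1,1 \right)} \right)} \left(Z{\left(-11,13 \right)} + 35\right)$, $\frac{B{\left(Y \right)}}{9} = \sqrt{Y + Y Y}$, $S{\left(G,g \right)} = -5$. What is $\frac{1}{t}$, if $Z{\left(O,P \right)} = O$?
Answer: $\frac{\sqrt{5}}{2160} \approx 0.0010352$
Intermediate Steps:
$B{\left(Y \right)} = 9 \sqrt{Y + Y^{2}}$ ($B{\left(Y \right)} = 9 \sqrt{Y + Y Y} = 9 \sqrt{Y + Y^{2}}$)
$t = 432 \sqrt{5}$ ($t = 9 \sqrt{- 5 \left(1 - 5\right)} \left(-11 + 35\right) = 9 \sqrt{\left(-5\right) \left(-4\right)} 24 = 9 \sqrt{20} \cdot 24 = 9 \cdot 2 \sqrt{5} \cdot 24 = 18 \sqrt{5} \cdot 24 = 432 \sqrt{5} \approx 965.98$)
$\frac{1}{t} = \frac{1}{432 \sqrt{5}} = \frac{\sqrt{5}}{2160}$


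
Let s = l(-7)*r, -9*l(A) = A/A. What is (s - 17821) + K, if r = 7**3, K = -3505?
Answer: -192277/9 ≈ -21364.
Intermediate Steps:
r = 343
l(A) = -1/9 (l(A) = -A/(9*A) = -1/9*1 = -1/9)
s = -343/9 (s = -1/9*343 = -343/9 ≈ -38.111)
(s - 17821) + K = (-343/9 - 17821) - 3505 = -160732/9 - 3505 = -192277/9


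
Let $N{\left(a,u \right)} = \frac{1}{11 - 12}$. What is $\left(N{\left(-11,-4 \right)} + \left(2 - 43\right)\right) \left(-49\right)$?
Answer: $2058$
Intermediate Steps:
$N{\left(a,u \right)} = -1$ ($N{\left(a,u \right)} = \frac{1}{-1} = -1$)
$\left(N{\left(-11,-4 \right)} + \left(2 - 43\right)\right) \left(-49\right) = \left(-1 + \left(2 - 43\right)\right) \left(-49\right) = \left(-1 - 41\right) \left(-49\right) = \left(-42\right) \left(-49\right) = 2058$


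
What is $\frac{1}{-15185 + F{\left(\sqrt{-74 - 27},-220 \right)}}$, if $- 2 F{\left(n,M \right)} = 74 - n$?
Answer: $- \frac{60888}{926837237} - \frac{2 i \sqrt{101}}{926837237} \approx -6.5694 \cdot 10^{-5} - 2.1686 \cdot 10^{-8} i$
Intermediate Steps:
$F{\left(n,M \right)} = -37 + \frac{n}{2}$ ($F{\left(n,M \right)} = - \frac{74 - n}{2} = -37 + \frac{n}{2}$)
$\frac{1}{-15185 + F{\left(\sqrt{-74 - 27},-220 \right)}} = \frac{1}{-15185 - \left(37 - \frac{\sqrt{-74 - 27}}{2}\right)} = \frac{1}{-15185 - \left(37 - \frac{\sqrt{-101}}{2}\right)} = \frac{1}{-15185 - \left(37 - \frac{i \sqrt{101}}{2}\right)} = \frac{1}{-15222 + \frac{i \sqrt{101}}{2}}$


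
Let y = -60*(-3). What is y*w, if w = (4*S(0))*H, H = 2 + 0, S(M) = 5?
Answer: 7200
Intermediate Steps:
H = 2
y = 180
w = 40 (w = (4*5)*2 = 20*2 = 40)
y*w = 180*40 = 7200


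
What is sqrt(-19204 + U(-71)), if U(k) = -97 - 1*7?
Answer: 2*I*sqrt(4827) ≈ 138.95*I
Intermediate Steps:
U(k) = -104 (U(k) = -97 - 7 = -104)
sqrt(-19204 + U(-71)) = sqrt(-19204 - 104) = sqrt(-19308) = 2*I*sqrt(4827)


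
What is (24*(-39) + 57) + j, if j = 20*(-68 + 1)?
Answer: -2219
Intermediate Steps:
j = -1340 (j = 20*(-67) = -1340)
(24*(-39) + 57) + j = (24*(-39) + 57) - 1340 = (-936 + 57) - 1340 = -879 - 1340 = -2219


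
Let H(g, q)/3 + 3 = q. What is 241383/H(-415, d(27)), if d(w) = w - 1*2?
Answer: 80461/22 ≈ 3657.3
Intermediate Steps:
d(w) = -2 + w (d(w) = w - 2 = -2 + w)
H(g, q) = -9 + 3*q
241383/H(-415, d(27)) = 241383/(-9 + 3*(-2 + 27)) = 241383/(-9 + 3*25) = 241383/(-9 + 75) = 241383/66 = 241383*(1/66) = 80461/22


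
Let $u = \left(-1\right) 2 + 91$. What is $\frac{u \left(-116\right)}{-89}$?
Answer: $116$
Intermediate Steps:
$u = 89$ ($u = -2 + 91 = 89$)
$\frac{u \left(-116\right)}{-89} = \frac{89 \left(-116\right)}{-89} = \left(-10324\right) \left(- \frac{1}{89}\right) = 116$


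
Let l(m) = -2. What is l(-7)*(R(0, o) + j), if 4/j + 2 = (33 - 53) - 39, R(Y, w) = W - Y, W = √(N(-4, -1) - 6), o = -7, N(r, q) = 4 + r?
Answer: 8/61 - 2*I*√6 ≈ 0.13115 - 4.899*I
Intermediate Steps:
W = I*√6 (W = √((4 - 4) - 6) = √(0 - 6) = √(-6) = I*√6 ≈ 2.4495*I)
R(Y, w) = -Y + I*√6 (R(Y, w) = I*√6 - Y = -Y + I*√6)
j = -4/61 (j = 4/(-2 + ((33 - 53) - 39)) = 4/(-2 + (-20 - 39)) = 4/(-2 - 59) = 4/(-61) = 4*(-1/61) = -4/61 ≈ -0.065574)
l(-7)*(R(0, o) + j) = -2*((-1*0 + I*√6) - 4/61) = -2*((0 + I*√6) - 4/61) = -2*(I*√6 - 4/61) = -2*(-4/61 + I*√6) = 8/61 - 2*I*√6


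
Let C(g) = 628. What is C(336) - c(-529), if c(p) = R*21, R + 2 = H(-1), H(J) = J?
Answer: 691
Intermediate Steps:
R = -3 (R = -2 - 1 = -3)
c(p) = -63 (c(p) = -3*21 = -63)
C(336) - c(-529) = 628 - 1*(-63) = 628 + 63 = 691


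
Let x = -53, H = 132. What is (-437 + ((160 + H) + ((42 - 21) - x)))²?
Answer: 5041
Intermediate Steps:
(-437 + ((160 + H) + ((42 - 21) - x)))² = (-437 + ((160 + 132) + ((42 - 21) - 1*(-53))))² = (-437 + (292 + (21 + 53)))² = (-437 + (292 + 74))² = (-437 + 366)² = (-71)² = 5041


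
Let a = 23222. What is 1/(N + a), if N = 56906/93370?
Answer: 46685/1084147523 ≈ 4.3062e-5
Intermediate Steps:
N = 28453/46685 (N = 56906*(1/93370) = 28453/46685 ≈ 0.60947)
1/(N + a) = 1/(28453/46685 + 23222) = 1/(1084147523/46685) = 46685/1084147523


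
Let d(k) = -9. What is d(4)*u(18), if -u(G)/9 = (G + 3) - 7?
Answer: 1134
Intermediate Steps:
u(G) = 36 - 9*G (u(G) = -9*((G + 3) - 7) = -9*((3 + G) - 7) = -9*(-4 + G) = 36 - 9*G)
d(4)*u(18) = -9*(36 - 9*18) = -9*(36 - 162) = -9*(-126) = 1134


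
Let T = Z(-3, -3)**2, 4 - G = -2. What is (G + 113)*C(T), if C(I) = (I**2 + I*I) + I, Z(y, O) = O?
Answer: 20349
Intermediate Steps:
G = 6 (G = 4 - 1*(-2) = 4 + 2 = 6)
T = 9 (T = (-3)**2 = 9)
C(I) = I + 2*I**2 (C(I) = (I**2 + I**2) + I = 2*I**2 + I = I + 2*I**2)
(G + 113)*C(T) = (6 + 113)*(9*(1 + 2*9)) = 119*(9*(1 + 18)) = 119*(9*19) = 119*171 = 20349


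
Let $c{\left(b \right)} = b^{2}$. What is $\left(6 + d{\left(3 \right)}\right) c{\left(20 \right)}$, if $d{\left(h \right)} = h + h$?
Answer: $4800$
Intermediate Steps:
$d{\left(h \right)} = 2 h$
$\left(6 + d{\left(3 \right)}\right) c{\left(20 \right)} = \left(6 + 2 \cdot 3\right) 20^{2} = \left(6 + 6\right) 400 = 12 \cdot 400 = 4800$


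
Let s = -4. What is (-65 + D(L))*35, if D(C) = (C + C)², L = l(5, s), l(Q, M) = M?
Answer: -35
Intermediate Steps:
L = -4
D(C) = 4*C² (D(C) = (2*C)² = 4*C²)
(-65 + D(L))*35 = (-65 + 4*(-4)²)*35 = (-65 + 4*16)*35 = (-65 + 64)*35 = -1*35 = -35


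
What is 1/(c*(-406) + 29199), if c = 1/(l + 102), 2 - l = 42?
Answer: 31/904966 ≈ 3.4255e-5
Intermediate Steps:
l = -40 (l = 2 - 1*42 = 2 - 42 = -40)
c = 1/62 (c = 1/(-40 + 102) = 1/62 ≈ 0.016129)
1/(c*(-406) + 29199) = 1/((1/62)*(-406) + 29199) = 1/(-203/31 + 29199) = 1/(904966/31) = 31/904966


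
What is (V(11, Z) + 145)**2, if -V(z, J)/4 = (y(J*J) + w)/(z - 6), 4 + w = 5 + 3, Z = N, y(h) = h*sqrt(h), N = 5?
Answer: 43681/25 ≈ 1747.2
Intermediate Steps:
y(h) = h**(3/2)
Z = 5
w = 4 (w = -4 + (5 + 3) = -4 + 8 = 4)
V(z, J) = -4*(4 + (J**2)**(3/2))/(-6 + z) (V(z, J) = -4*((J*J)**(3/2) + 4)/(z - 6) = -4*((J**2)**(3/2) + 4)/(-6 + z) = -4*(4 + (J**2)**(3/2))/(-6 + z))
(V(11, Z) + 145)**2 = (4*(-4 - (5**2)**(3/2))/(-6 + 11) + 145)**2 = (4*(-4 - 25**(3/2))/5 + 145)**2 = (4*(1/5)*(-4 - 1*125) + 145)**2 = (4*(1/5)*(-4 - 125) + 145)**2 = (4*(1/5)*(-129) + 145)**2 = (-516/5 + 145)**2 = (209/5)**2 = 43681/25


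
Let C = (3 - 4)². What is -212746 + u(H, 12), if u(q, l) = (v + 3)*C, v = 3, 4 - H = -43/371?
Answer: -212740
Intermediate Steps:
H = 1527/371 (H = 4 - (-43)/371 = 4 - 1*(-43/371) = 4 + 43/371 = 1527/371 ≈ 4.1159)
C = 1 (C = (-1)² = 1)
u(q, l) = 6 (u(q, l) = (3 + 3)*1 = 6*1 = 6)
-212746 + u(H, 12) = -212746 + 6 = -212740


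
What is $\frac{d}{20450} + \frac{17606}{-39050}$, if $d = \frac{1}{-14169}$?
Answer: $- \frac{102028901107}{226299475050} \approx -0.45086$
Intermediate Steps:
$d = - \frac{1}{14169} \approx -7.0577 \cdot 10^{-5}$
$\frac{d}{20450} + \frac{17606}{-39050} = - \frac{1}{14169 \cdot 20450} + \frac{17606}{-39050} = \left(- \frac{1}{14169}\right) \frac{1}{20450} + 17606 \left(- \frac{1}{39050}\right) = - \frac{1}{289756050} - \frac{8803}{19525} = - \frac{102028901107}{226299475050}$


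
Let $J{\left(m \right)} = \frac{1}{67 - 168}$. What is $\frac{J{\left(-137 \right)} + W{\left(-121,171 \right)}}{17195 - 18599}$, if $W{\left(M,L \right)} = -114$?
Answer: $\frac{11515}{141804} \approx 0.081204$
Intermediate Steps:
$J{\left(m \right)} = - \frac{1}{101}$ ($J{\left(m \right)} = \frac{1}{-101} = - \frac{1}{101}$)
$\frac{J{\left(-137 \right)} + W{\left(-121,171 \right)}}{17195 - 18599} = \frac{- \frac{1}{101} - 114}{17195 - 18599} = - \frac{11515}{101 \left(-1404\right)} = \left(- \frac{11515}{101}\right) \left(- \frac{1}{1404}\right) = \frac{11515}{141804}$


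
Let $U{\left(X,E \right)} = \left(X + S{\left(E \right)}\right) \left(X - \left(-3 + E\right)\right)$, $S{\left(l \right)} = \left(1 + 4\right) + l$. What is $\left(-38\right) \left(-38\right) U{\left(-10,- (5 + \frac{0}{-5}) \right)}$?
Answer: $28880$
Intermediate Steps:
$S{\left(l \right)} = 5 + l$
$U{\left(X,E \right)} = \left(3 + X - E\right) \left(5 + E + X\right)$ ($U{\left(X,E \right)} = \left(X + \left(5 + E\right)\right) \left(X - \left(-3 + E\right)\right) = \left(5 + E + X\right) \left(3 + X - E\right) = \left(3 + X - E\right) \left(5 + E + X\right)$)
$\left(-38\right) \left(-38\right) U{\left(-10,- (5 + \frac{0}{-5}) \right)} = \left(-38\right) \left(-38\right) \left(15 + \left(-10\right)^{2} - \left(- (5 + \frac{0}{-5})\right)^{2} - 2 \left(- (5 + \frac{0}{-5})\right) + 8 \left(-10\right)\right) = 1444 \left(15 + 100 - \left(- (5 + 0 \left(- \frac{1}{5}\right))\right)^{2} - 2 \left(- (5 + 0 \left(- \frac{1}{5}\right))\right) - 80\right) = 1444 \left(15 + 100 - \left(- (5 + 0)\right)^{2} - 2 \left(- (5 + 0)\right) - 80\right) = 1444 \left(15 + 100 - \left(\left(-1\right) 5\right)^{2} - 2 \left(\left(-1\right) 5\right) - 80\right) = 1444 \left(15 + 100 - \left(-5\right)^{2} - -10 - 80\right) = 1444 \left(15 + 100 - 25 + 10 - 80\right) = 1444 \cdot 20 = 28880$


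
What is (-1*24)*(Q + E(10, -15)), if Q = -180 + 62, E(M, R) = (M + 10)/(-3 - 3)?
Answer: 2912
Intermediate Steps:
E(M, R) = -5/3 - M/6 (E(M, R) = (10 + M)/(-6) = (10 + M)*(-⅙) = -5/3 - M/6)
Q = -118
(-1*24)*(Q + E(10, -15)) = (-1*24)*(-118 + (-5/3 - ⅙*10)) = -24*(-118 + (-5/3 - 5/3)) = -24*(-118 - 10/3) = -24*(-364/3) = 2912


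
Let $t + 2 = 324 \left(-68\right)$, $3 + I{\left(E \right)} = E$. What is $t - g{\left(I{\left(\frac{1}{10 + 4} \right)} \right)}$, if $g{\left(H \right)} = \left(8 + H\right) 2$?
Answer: $- \frac{154309}{7} \approx -22044.0$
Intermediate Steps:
$I{\left(E \right)} = -3 + E$
$t = -22034$ ($t = -2 + 324 \left(-68\right) = -2 - 22032 = -22034$)
$g{\left(H \right)} = 16 + 2 H$
$t - g{\left(I{\left(\frac{1}{10 + 4} \right)} \right)} = -22034 - \left(16 + 2 \left(-3 + \frac{1}{10 + 4}\right)\right) = -22034 - \left(16 + 2 \left(-3 + \frac{1}{14}\right)\right) = -22034 - \left(16 + 2 \left(- \frac{41}{14}\right)\right) = -22034 - \left(16 - \frac{41}{7}\right) = -22034 - \frac{71}{7} = - \frac{154309}{7}$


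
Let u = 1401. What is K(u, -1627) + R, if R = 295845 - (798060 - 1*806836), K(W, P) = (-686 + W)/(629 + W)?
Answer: 123676269/406 ≈ 3.0462e+5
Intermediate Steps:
K(W, P) = (-686 + W)/(629 + W)
R = 304621 (R = 295845 - (798060 - 806836) = 295845 - 1*(-8776) = 295845 + 8776 = 304621)
K(u, -1627) + R = (-686 + 1401)/(629 + 1401) + 304621 = 715/2030 + 304621 = (1/2030)*715 + 304621 = 143/406 + 304621 = 123676269/406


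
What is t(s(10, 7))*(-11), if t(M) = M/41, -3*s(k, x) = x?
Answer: 77/123 ≈ 0.62602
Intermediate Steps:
s(k, x) = -x/3
t(M) = M/41 (t(M) = M*(1/41) = M/41)
t(s(10, 7))*(-11) = ((-1/3*7)/41)*(-11) = ((1/41)*(-7/3))*(-11) = -7/123*(-11) = 77/123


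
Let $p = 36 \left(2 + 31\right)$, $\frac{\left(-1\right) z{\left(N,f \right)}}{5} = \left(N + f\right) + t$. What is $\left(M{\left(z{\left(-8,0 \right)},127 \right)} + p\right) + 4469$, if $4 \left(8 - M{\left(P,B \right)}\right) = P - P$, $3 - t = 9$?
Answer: $5665$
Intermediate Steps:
$t = -6$ ($t = 3 - 9 = -6$)
$z{\left(N,f \right)} = 30 - 5 N - 5 f$ ($z{\left(N,f \right)} = - 5 \left(\left(N + f\right) - 6\right) = - 5 \left(-6 + N + f\right) = 30 - 5 N - 5 f$)
$M{\left(P,B \right)} = 8$ ($M{\left(P,B \right)} = 8 - \frac{P - P}{4} = 8 - 0 = 8 + 0 = 8$)
$p = 1188$ ($p = 36 \cdot 33 = 1188$)
$\left(M{\left(z{\left(-8,0 \right)},127 \right)} + p\right) + 4469 = \left(8 + 1188\right) + 4469 = 1196 + 4469 = 5665$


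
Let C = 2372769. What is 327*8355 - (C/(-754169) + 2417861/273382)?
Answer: 563289809328490679/206176229558 ≈ 2.7321e+6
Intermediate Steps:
327*8355 - (C/(-754169) + 2417861/273382) = 327*8355 - (2372769/(-754169) + 2417861/273382) = 2732085 - (2372769*(-1/754169) + 2417861*(1/273382)) = 2732085 - (-2372769/754169 + 2417861/273382) = 2732085 - 1*1174803477751/206176229558 = 2732085 - 1174803477751/206176229558 = 563289809328490679/206176229558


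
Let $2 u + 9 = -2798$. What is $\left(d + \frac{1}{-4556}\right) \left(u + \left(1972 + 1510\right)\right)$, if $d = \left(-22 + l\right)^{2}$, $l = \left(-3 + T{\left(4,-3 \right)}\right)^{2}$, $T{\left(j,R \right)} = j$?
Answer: $\frac{8352223615}{9112} \approx 9.1662 \cdot 10^{5}$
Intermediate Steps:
$l = 1$ ($l = \left(-3 + 4\right)^{2} = 1^{2} = 1$)
$u = - \frac{2807}{2}$ ($u = - \frac{9}{2} + \frac{1}{2} \left(-2798\right) = - \frac{9}{2} - 1399 = - \frac{2807}{2} \approx -1403.5$)
$d = 441$ ($d = \left(-22 + 1\right)^{2} = \left(-21\right)^{2} = 441$)
$\left(d + \frac{1}{-4556}\right) \left(u + \left(1972 + 1510\right)\right) = \left(441 + \frac{1}{-4556}\right) \left(- \frac{2807}{2} + \left(1972 + 1510\right)\right) = \left(441 - \frac{1}{4556}\right) \left(- \frac{2807}{2} + 3482\right) = \frac{2009195}{4556} \cdot \frac{4157}{2} = \frac{8352223615}{9112}$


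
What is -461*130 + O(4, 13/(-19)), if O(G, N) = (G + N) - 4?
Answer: -1138683/19 ≈ -59931.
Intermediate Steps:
O(G, N) = -4 + G + N
-461*130 + O(4, 13/(-19)) = -461*130 + (-4 + 4 + 13/(-19)) = -59930 + (-4 + 4 + 13*(-1/19)) = -59930 + (-4 + 4 - 13/19) = -59930 - 13/19 = -1138683/19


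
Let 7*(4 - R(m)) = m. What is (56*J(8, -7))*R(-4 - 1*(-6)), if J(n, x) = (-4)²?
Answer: 3328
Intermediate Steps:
J(n, x) = 16
R(m) = 4 - m/7
(56*J(8, -7))*R(-4 - 1*(-6)) = (56*16)*(4 - (-4 - 1*(-6))/7) = 896*(4 - (-4 + 6)/7) = 896*(4 - ⅐*2) = 896*(4 - 2/7) = 896*(26/7) = 3328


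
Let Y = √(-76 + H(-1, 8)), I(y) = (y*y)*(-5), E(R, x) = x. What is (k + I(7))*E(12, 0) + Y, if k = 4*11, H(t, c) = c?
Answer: 2*I*√17 ≈ 8.2462*I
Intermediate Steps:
I(y) = -5*y² (I(y) = y²*(-5) = -5*y²)
k = 44
Y = 2*I*√17 (Y = √(-76 + 8) = √(-68) = 2*I*√17 ≈ 8.2462*I)
(k + I(7))*E(12, 0) + Y = (44 - 5*7²)*0 + 2*I*√17 = (44 - 5*49)*0 + 2*I*√17 = (44 - 245)*0 + 2*I*√17 = -201*0 + 2*I*√17 = 0 + 2*I*√17 = 2*I*√17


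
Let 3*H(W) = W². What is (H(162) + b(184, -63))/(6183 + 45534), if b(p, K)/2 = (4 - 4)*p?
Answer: 2916/17239 ≈ 0.16915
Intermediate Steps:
H(W) = W²/3
b(p, K) = 0 (b(p, K) = 2*((4 - 4)*p) = 2*(0*p) = 2*0 = 0)
(H(162) + b(184, -63))/(6183 + 45534) = ((⅓)*162² + 0)/(6183 + 45534) = ((⅓)*26244 + 0)/51717 = (8748 + 0)*(1/51717) = 8748*(1/51717) = 2916/17239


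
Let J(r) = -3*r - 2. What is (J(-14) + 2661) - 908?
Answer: 1793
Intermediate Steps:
J(r) = -2 - 3*r
(J(-14) + 2661) - 908 = ((-2 - 3*(-14)) + 2661) - 908 = ((-2 + 42) + 2661) - 908 = (40 + 2661) - 908 = 2701 - 908 = 1793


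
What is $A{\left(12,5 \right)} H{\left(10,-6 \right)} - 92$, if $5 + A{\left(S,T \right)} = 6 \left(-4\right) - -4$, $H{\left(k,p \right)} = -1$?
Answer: $-67$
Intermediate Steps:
$A{\left(S,T \right)} = -25$ ($A{\left(S,T \right)} = -5 + \left(6 \left(-4\right) - -4\right) = -5 + \left(-24 + 4\right) = -5 - 20 = -25$)
$A{\left(12,5 \right)} H{\left(10,-6 \right)} - 92 = \left(-25\right) \left(-1\right) - 92 = 25 - 92 = -67$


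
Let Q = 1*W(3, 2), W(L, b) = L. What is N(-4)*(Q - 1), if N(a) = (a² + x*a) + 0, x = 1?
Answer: 24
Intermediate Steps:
N(a) = a + a² (N(a) = (a² + 1*a) + 0 = (a² + a) + 0 = (a + a²) + 0 = a + a²)
Q = 3 (Q = 1*3 = 3)
N(-4)*(Q - 1) = (-4*(1 - 4))*(3 - 1) = -4*(-3)*2 = 12*2 = 24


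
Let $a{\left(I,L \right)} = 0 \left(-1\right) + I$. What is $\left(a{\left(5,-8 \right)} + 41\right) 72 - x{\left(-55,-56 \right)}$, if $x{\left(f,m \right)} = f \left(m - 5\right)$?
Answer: $-43$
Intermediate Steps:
$a{\left(I,L \right)} = I$ ($a{\left(I,L \right)} = 0 + I = I$)
$x{\left(f,m \right)} = f \left(-5 + m\right)$
$\left(a{\left(5,-8 \right)} + 41\right) 72 - x{\left(-55,-56 \right)} = \left(5 + 41\right) 72 - - 55 \left(-5 - 56\right) = 46 \cdot 72 - \left(-55\right) \left(-61\right) = 3312 - 3355 = -43$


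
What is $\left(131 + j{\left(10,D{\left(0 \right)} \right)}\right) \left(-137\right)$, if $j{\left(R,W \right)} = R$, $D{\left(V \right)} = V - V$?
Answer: $-19317$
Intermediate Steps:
$D{\left(V \right)} = 0$
$\left(131 + j{\left(10,D{\left(0 \right)} \right)}\right) \left(-137\right) = \left(131 + 10\right) \left(-137\right) = 141 \left(-137\right) = -19317$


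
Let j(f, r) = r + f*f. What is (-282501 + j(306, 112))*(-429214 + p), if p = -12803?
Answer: 83432034801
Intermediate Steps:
j(f, r) = r + f**2
(-282501 + j(306, 112))*(-429214 + p) = (-282501 + (112 + 306**2))*(-429214 - 12803) = (-282501 + (112 + 93636))*(-442017) = (-282501 + 93748)*(-442017) = -188753*(-442017) = 83432034801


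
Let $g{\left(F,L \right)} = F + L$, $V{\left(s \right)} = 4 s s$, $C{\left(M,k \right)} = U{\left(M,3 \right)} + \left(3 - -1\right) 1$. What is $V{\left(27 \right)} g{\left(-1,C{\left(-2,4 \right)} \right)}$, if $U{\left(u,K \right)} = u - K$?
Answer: $-5832$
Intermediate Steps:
$C{\left(M,k \right)} = 1 + M$ ($C{\left(M,k \right)} = \left(M - 3\right) + \left(3 - -1\right) 1 = \left(M - 3\right) + \left(3 + 1\right) 1 = \left(-3 + M\right) + 4 \cdot 1 = \left(-3 + M\right) + 4 = 1 + M$)
$V{\left(s \right)} = 4 s^{2}$
$V{\left(27 \right)} g{\left(-1,C{\left(-2,4 \right)} \right)} = 4 \cdot 27^{2} \left(-1 + \left(1 - 2\right)\right) = 4 \cdot 729 \left(-1 - 1\right) = 2916 \left(-2\right) = -5832$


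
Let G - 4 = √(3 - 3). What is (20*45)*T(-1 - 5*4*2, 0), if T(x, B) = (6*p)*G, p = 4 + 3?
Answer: 151200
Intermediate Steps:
p = 7
G = 4 (G = 4 + √(3 - 3) = 4 + √0 = 4 + 0 = 4)
T(x, B) = 168 (T(x, B) = (6*7)*4 = 42*4 = 168)
(20*45)*T(-1 - 5*4*2, 0) = (20*45)*168 = 900*168 = 151200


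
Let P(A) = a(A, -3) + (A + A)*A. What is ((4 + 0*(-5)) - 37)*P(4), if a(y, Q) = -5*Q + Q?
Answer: -1452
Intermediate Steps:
a(y, Q) = -4*Q
P(A) = 12 + 2*A**2 (P(A) = -4*(-3) + (A + A)*A = 12 + (2*A)*A = 12 + 2*A**2)
((4 + 0*(-5)) - 37)*P(4) = ((4 + 0*(-5)) - 37)*(12 + 2*4**2) = ((4 + 0) - 37)*(12 + 2*16) = (4 - 37)*(12 + 32) = -33*44 = -1452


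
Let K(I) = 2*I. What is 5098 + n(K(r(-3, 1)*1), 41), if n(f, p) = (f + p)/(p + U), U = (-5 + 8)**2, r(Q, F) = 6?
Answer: 254953/50 ≈ 5099.1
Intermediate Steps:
U = 9 (U = 3**2 = 9)
n(f, p) = (f + p)/(9 + p) (n(f, p) = (f + p)/(p + 9) = (f + p)/(9 + p))
5098 + n(K(r(-3, 1)*1), 41) = 5098 + (2*(6*1) + 41)/(9 + 41) = 5098 + (2*6 + 41)/50 = 5098 + (12 + 41)/50 = 5098 + (1/50)*53 = 5098 + 53/50 = 254953/50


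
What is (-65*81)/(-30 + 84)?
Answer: -195/2 ≈ -97.500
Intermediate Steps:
(-65*81)/(-30 + 84) = -5265/54 = -5265*1/54 = -195/2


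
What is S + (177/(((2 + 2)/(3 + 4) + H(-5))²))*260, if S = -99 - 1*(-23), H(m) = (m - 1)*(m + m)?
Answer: -2851999/44944 ≈ -63.457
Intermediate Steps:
H(m) = 2*m*(-1 + m) (H(m) = (-1 + m)*(2*m) = 2*m*(-1 + m))
S = -76 (S = -99 + 23 = -76)
S + (177/(((2 + 2)/(3 + 4) + H(-5))²))*260 = -76 + (177/(((2 + 2)/(3 + 4) + 2*(-5)*(-1 - 5))²))*260 = -76 + (177/((4/7 + 2*(-5)*(-6))²))*260 = -76 + (177/((4*(⅐) + 60)²))*260 = -76 + (177/((4/7 + 60)²))*260 = -76 + (177/((424/7)²))*260 = -76 + (177/(179776/49))*260 = -76 + (177*(49/179776))*260 = -76 + (8673/179776)*260 = -76 + 563745/44944 = -2851999/44944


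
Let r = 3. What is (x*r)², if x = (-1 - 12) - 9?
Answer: 4356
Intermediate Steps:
x = -22 (x = -13 - 9 = -22)
(x*r)² = (-22*3)² = (-66)² = 4356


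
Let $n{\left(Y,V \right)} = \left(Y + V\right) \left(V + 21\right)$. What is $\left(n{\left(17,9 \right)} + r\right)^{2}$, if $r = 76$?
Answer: $732736$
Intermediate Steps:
$n{\left(Y,V \right)} = \left(21 + V\right) \left(V + Y\right)$ ($n{\left(Y,V \right)} = \left(V + Y\right) \left(21 + V\right) = \left(21 + V\right) \left(V + Y\right)$)
$\left(n{\left(17,9 \right)} + r\right)^{2} = \left(\left(9^{2} + 21 \cdot 9 + 21 \cdot 17 + 9 \cdot 17\right) + 76\right)^{2} = \left(\left(81 + 189 + 357 + 153\right) + 76\right)^{2} = \left(780 + 76\right)^{2} = 856^{2} = 732736$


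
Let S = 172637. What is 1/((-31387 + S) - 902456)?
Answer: -1/761206 ≈ -1.3137e-6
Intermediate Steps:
1/((-31387 + S) - 902456) = 1/((-31387 + 172637) - 902456) = 1/(141250 - 902456) = 1/(-761206) = -1/761206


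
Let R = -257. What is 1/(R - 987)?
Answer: -1/1244 ≈ -0.00080386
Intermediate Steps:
1/(R - 987) = 1/(-257 - 987) = 1/(-1244) = -1/1244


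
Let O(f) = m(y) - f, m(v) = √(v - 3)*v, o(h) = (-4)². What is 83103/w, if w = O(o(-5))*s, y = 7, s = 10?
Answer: -83103/20 ≈ -4155.1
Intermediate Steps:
o(h) = 16
m(v) = v*√(-3 + v) (m(v) = √(-3 + v)*v = v*√(-3 + v))
O(f) = 14 - f (O(f) = 7*√(-3 + 7) - f = 7*√4 - f = 7*2 - f = 14 - f)
w = -20 (w = (14 - 1*16)*10 = (14 - 16)*10 = -2*10 = -20)
83103/w = 83103/(-20) = 83103*(-1/20) = -83103/20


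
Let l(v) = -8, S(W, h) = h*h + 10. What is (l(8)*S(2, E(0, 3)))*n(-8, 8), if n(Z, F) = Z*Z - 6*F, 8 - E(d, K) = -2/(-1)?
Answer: -5888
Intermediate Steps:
E(d, K) = 6 (E(d, K) = 8 - (-2)/(-1) = 8 - (-2)*(-1) = 8 - 1*2 = 8 - 2 = 6)
S(W, h) = 10 + h**2 (S(W, h) = h**2 + 10 = 10 + h**2)
n(Z, F) = Z**2 - 6*F
(l(8)*S(2, E(0, 3)))*n(-8, 8) = (-8*(10 + 6**2))*((-8)**2 - 6*8) = (-8*(10 + 36))*(64 - 48) = -8*46*16 = -368*16 = -5888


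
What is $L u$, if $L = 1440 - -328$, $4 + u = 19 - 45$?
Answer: $-53040$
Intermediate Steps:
$u = -30$ ($u = -4 + \left(19 - 45\right) = -4 - 26 = -30$)
$L = 1768$ ($L = 1440 + 328 = 1768$)
$L u = 1768 \left(-30\right) = -53040$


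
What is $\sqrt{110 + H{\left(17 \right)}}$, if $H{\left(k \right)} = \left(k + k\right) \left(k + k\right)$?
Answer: $\sqrt{1266} \approx 35.581$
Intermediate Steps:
$H{\left(k \right)} = 4 k^{2}$ ($H{\left(k \right)} = 2 k 2 k = 4 k^{2}$)
$\sqrt{110 + H{\left(17 \right)}} = \sqrt{110 + 4 \cdot 17^{2}} = \sqrt{110 + 4 \cdot 289} = \sqrt{110 + 1156} = \sqrt{1266}$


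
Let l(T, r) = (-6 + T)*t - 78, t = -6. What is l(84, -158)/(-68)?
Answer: 273/34 ≈ 8.0294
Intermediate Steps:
l(T, r) = -42 - 6*T (l(T, r) = (-6 + T)*(-6) - 78 = (36 - 6*T) - 78 = -42 - 6*T)
l(84, -158)/(-68) = (-42 - 6*84)/(-68) = (-42 - 504)*(-1/68) = -546*(-1/68) = 273/34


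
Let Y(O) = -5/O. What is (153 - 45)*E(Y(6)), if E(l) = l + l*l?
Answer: -15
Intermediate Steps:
E(l) = l + l²
(153 - 45)*E(Y(6)) = (153 - 45)*((-5/6)*(1 - 5/6)) = 108*((-5*⅙)*(1 - 5*⅙)) = 108*(-5*(1 - ⅚)/6) = 108*(-⅚*⅙) = 108*(-5/36) = -15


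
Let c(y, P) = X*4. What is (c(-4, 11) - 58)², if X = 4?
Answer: 1764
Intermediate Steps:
c(y, P) = 16 (c(y, P) = 4*4 = 16)
(c(-4, 11) - 58)² = (16 - 58)² = (-42)² = 1764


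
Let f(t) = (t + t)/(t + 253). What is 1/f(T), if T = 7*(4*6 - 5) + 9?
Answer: 395/284 ≈ 1.3908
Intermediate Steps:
T = 142 (T = 7*(24 - 5) + 9 = 7*19 + 9 = 133 + 9 = 142)
f(t) = 2*t/(253 + t) (f(t) = (2*t)/(253 + t) = 2*t/(253 + t))
1/f(T) = 1/(2*142/(253 + 142)) = 1/(2*142/395) = 1/(2*142*(1/395)) = 1/(284/395) = 395/284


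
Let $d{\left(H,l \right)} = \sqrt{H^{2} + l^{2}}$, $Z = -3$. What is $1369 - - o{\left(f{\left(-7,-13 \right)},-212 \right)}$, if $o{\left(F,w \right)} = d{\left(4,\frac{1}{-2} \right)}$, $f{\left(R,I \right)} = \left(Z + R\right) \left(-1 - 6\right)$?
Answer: $1369 + \frac{\sqrt{65}}{2} \approx 1373.0$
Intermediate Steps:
$f{\left(R,I \right)} = 21 - 7 R$ ($f{\left(R,I \right)} = \left(-3 + R\right) \left(-1 - 6\right) = \left(-3 + R\right) \left(-7\right) = 21 - 7 R$)
$o{\left(F,w \right)} = \frac{\sqrt{65}}{2}$ ($o{\left(F,w \right)} = \sqrt{4^{2} + \left(\frac{1}{-2}\right)^{2}} = \sqrt{16 + \left(- \frac{1}{2}\right)^{2}} = \sqrt{16 + \frac{1}{4}} = \sqrt{\frac{65}{4}} = \frac{\sqrt{65}}{2}$)
$1369 - - o{\left(f{\left(-7,-13 \right)},-212 \right)} = 1369 - - \frac{\sqrt{65}}{2} = 1369 + \frac{\sqrt{65}}{2}$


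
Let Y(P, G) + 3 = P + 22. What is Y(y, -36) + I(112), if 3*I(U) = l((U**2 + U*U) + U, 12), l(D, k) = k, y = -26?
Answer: -3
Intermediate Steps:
Y(P, G) = 19 + P (Y(P, G) = -3 + (P + 22) = -3 + (22 + P) = 19 + P)
I(U) = 4 (I(U) = (1/3)*12 = 4)
Y(y, -36) + I(112) = (19 - 26) + 4 = -7 + 4 = -3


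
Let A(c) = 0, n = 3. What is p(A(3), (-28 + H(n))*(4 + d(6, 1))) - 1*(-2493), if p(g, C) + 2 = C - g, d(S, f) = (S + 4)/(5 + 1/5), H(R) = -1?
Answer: 30150/13 ≈ 2319.2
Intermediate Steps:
d(S, f) = 10/13 + 5*S/26 (d(S, f) = (4 + S)/(5 + ⅕) = (4 + S)/(26/5) = (4 + S)*(5/26) = 10/13 + 5*S/26)
p(g, C) = -2 + C - g (p(g, C) = -2 + (C - g) = -2 + C - g)
p(A(3), (-28 + H(n))*(4 + d(6, 1))) - 1*(-2493) = (-2 + (-28 - 1)*(4 + (10/13 + (5/26)*6)) - 1*0) - 1*(-2493) = (-2 - 29*(4 + (10/13 + 15/13)) + 0) + 2493 = (-2 - 29*(4 + 25/13) + 0) + 2493 = (-2 - 29*77/13 + 0) + 2493 = (-2 - 2233/13 + 0) + 2493 = -2259/13 + 2493 = 30150/13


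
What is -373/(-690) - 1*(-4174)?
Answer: 2880433/690 ≈ 4174.5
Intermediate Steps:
-373/(-690) - 1*(-4174) = -373*(-1/690) + 4174 = 373/690 + 4174 = 2880433/690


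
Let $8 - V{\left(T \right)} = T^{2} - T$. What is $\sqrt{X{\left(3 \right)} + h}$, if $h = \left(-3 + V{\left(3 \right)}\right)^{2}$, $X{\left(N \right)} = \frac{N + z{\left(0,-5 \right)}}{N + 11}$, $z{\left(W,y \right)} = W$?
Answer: $\frac{\sqrt{238}}{14} \approx 1.1019$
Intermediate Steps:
$V{\left(T \right)} = 8 + T - T^{2}$ ($V{\left(T \right)} = 8 - \left(T^{2} - T\right) = 8 + T - T^{2}$)
$X{\left(N \right)} = \frac{N}{11 + N}$ ($X{\left(N \right)} = \frac{N + 0}{N + 11} = \frac{N}{11 + N}$)
$h = 1$ ($h = \left(-3 + \left(8 + 3 - 3^{2}\right)\right)^{2} = \left(-3 + \left(8 + 3 - 9\right)\right)^{2} = \left(-3 + 2\right)^{2} = \left(-1\right)^{2} = 1$)
$\sqrt{X{\left(3 \right)} + h} = \sqrt{\frac{3}{11 + 3} + 1} = \sqrt{\frac{3}{14} + 1} = \sqrt{\frac{17}{14}} = \frac{\sqrt{238}}{14}$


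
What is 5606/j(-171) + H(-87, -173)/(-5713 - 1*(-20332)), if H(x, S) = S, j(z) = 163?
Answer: 81925915/2382897 ≈ 34.381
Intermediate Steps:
5606/j(-171) + H(-87, -173)/(-5713 - 1*(-20332)) = 5606/163 - 173/(-5713 - 1*(-20332)) = 5606*(1/163) - 173/(-5713 + 20332) = 5606/163 - 173/14619 = 81925915/2382897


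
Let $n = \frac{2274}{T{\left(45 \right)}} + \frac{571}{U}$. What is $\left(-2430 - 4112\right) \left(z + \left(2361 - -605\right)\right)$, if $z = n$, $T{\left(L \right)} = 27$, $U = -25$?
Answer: $- \frac{4456155262}{225} \approx -1.9805 \cdot 10^{7}$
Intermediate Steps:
$n = \frac{13811}{225}$ ($n = \frac{2274}{27} + \frac{571}{-25} = 2274 \cdot \frac{1}{27} + 571 \left(- \frac{1}{25}\right) = \frac{758}{9} - \frac{571}{25} = \frac{13811}{225} \approx 61.382$)
$z = \frac{13811}{225} \approx 61.382$
$\left(-2430 - 4112\right) \left(z + \left(2361 - -605\right)\right) = \left(-2430 - 4112\right) \left(\frac{13811}{225} + \left(2361 - -605\right)\right) = - 6542 \left(\frac{13811}{225} + \left(2361 + 605\right)\right) = - 6542 \left(\frac{13811}{225} + 2966\right) = \left(-6542\right) \frac{681161}{225} = - \frac{4456155262}{225}$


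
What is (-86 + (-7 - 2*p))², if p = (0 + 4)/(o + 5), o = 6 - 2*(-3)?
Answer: 2524921/289 ≈ 8736.8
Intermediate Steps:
o = 12 (o = 6 + 6 = 12)
p = 4/17 (p = (0 + 4)/(12 + 5) = 4/17 ≈ 0.23529)
(-86 + (-7 - 2*p))² = (-86 + (-7 - 2*4/17))² = (-86 + (-7 - 8/17))² = (-86 - 127/17)² = (-1589/17)² = 2524921/289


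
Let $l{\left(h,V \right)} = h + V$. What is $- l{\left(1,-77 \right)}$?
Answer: $76$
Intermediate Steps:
$l{\left(h,V \right)} = V + h$
$- l{\left(1,-77 \right)} = - (-77 + 1) = \left(-1\right) \left(-76\right) = 76$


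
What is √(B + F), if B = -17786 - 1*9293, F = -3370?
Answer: I*√30449 ≈ 174.5*I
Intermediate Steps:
B = -27079 (B = -17786 - 9293 = -27079)
√(B + F) = √(-27079 - 3370) = √(-30449) = I*√30449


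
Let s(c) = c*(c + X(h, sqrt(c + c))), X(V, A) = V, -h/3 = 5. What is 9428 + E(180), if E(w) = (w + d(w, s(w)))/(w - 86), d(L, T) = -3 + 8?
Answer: 886417/94 ≈ 9430.0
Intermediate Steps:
h = -15 (h = -3*5 = -15)
s(c) = c*(-15 + c) (s(c) = c*(c - 15) = c*(-15 + c))
d(L, T) = 5
E(w) = (5 + w)/(-86 + w) (E(w) = (w + 5)/(w - 86) = (5 + w)/(-86 + w))
9428 + E(180) = 9428 + (5 + 180)/(-86 + 180) = 9428 + 185/94 = 886417/94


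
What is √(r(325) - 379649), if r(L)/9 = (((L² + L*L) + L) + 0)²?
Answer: 2*√100718861494 ≈ 6.3473e+5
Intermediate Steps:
r(L) = 9*(L + 2*L²)² (r(L) = 9*(((L² + L*L) + L) + 0)² = 9*(((L² + L²) + L) + 0)² = 9*((2*L² + L) + 0)² = 9*((L + 2*L²) + 0)² = 9*(L + 2*L²)²)
√(r(325) - 379649) = √(9*325²*(1 + 2*325)² - 379649) = √(9*105625*(1 + 650)² - 379649) = √(9*105625*651² - 379649) = √(9*105625*423801 - 379649) = √(402875825625 - 379649) = √402875445976 = 2*√100718861494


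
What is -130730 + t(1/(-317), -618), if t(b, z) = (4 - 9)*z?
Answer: -127640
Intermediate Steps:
t(b, z) = -5*z
-130730 + t(1/(-317), -618) = -130730 - 5*(-618) = -130730 + 3090 = -127640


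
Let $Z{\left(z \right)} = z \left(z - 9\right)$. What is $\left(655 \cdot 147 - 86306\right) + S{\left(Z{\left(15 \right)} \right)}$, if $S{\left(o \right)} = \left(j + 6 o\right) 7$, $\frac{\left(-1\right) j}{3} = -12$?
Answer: $14011$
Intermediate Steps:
$j = 36$ ($j = \left(-3\right) \left(-12\right) = 36$)
$Z{\left(z \right)} = z \left(-9 + z\right)$
$S{\left(o \right)} = 252 + 42 o$ ($S{\left(o \right)} = \left(36 + 6 o\right) 7 = 252 + 42 o$)
$\left(655 \cdot 147 - 86306\right) + S{\left(Z{\left(15 \right)} \right)} = \left(655 \cdot 147 - 86306\right) + \left(252 + 42 \cdot 15 \left(-9 + 15\right)\right) = \left(96285 - 86306\right) + \left(252 + 42 \cdot 15 \cdot 6\right) = 9979 + \left(252 + 42 \cdot 90\right) = 9979 + \left(252 + 3780\right) = 9979 + 4032 = 14011$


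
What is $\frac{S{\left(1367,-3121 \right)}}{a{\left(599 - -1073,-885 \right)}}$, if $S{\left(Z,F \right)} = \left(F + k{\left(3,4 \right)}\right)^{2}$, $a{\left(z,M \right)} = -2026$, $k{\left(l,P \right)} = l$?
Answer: $- \frac{4860962}{1013} \approx -4798.6$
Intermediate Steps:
$S{\left(Z,F \right)} = \left(3 + F\right)^{2}$ ($S{\left(Z,F \right)} = \left(F + 3\right)^{2} = \left(3 + F\right)^{2}$)
$\frac{S{\left(1367,-3121 \right)}}{a{\left(599 - -1073,-885 \right)}} = \frac{\left(3 - 3121\right)^{2}}{-2026} = \left(-3118\right)^{2} \left(- \frac{1}{2026}\right) = 9721924 \left(- \frac{1}{2026}\right) = - \frac{4860962}{1013}$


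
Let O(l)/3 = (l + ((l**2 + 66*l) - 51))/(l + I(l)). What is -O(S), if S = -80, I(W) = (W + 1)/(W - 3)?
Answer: 82087/2187 ≈ 37.534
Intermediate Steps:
I(W) = (1 + W)/(-3 + W)
O(l) = 3*(-51 + l**2 + 67*l)/(l + (1 + l)/(-3 + l)) (O(l) = 3*((l + ((l**2 + 66*l) - 51))/(l + (1 + l)/(-3 + l))) = 3*((l + (-51 + l**2 + 66*l))/(l + (1 + l)/(-3 + l))) = 3*((-51 + l**2 + 67*l)/(l + (1 + l)/(-3 + l))) = 3*(-51 + l**2 + 67*l)/(l + (1 + l)/(-3 + l)))
-O(S) = -3*(-3 - 80)*(-51 + (-80)**2 + 67*(-80))/(1 - 80 - 80*(-3 - 80)) = -3*(-83)*(-51 + 6400 - 5360)/(1 - 80 - 80*(-83)) = -3*(-83)*989/(1 - 80 + 6640) = -3*(-83)*989/6561 = -1*(-82087/2187) = 82087/2187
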